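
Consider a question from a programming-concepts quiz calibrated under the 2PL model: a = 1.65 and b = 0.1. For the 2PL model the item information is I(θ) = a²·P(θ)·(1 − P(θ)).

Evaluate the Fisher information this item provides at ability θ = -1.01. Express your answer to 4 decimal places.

P = 1/(1+e^{1.8315}) = 0.1381
P(1−P) = 0.1381 × 0.8619 = 0.1190
I = a² × P(1−P) = 1.65² × 0.1190 = 0.32398

0.3240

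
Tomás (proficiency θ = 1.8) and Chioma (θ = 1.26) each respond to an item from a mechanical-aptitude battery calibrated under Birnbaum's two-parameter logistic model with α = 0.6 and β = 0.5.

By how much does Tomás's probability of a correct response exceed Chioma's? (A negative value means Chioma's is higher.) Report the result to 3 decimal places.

0.074

P(θ) = 1 / (1 + exp(−α(θ − β)))
P(Tomás) = 0.6857  [exponent 0.7800]
P(Chioma) = 0.6121  [exponent 0.4560]
Difference = 0.6857 − 0.6121 = 0.0736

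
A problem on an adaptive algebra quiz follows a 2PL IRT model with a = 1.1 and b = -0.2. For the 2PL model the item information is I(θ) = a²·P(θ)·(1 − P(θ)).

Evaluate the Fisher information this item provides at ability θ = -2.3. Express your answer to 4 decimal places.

P = 1/(1+e^{2.3100}) = 0.0903
P(1−P) = 0.0903 × 0.9097 = 0.0821
I = a² × P(1−P) = 1.1² × 0.0821 = 0.09939

0.0994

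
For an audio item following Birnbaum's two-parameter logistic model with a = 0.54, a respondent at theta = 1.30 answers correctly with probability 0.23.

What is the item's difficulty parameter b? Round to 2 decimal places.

3.54

P(theta) = 1 / (1 + exp(−a(theta − b)))
logit(0.23) = ln(0.23/0.77) = -1.2083
b = theta − logit/(a) = 1.30 − (-1.2083)/0.5400 = 3.5376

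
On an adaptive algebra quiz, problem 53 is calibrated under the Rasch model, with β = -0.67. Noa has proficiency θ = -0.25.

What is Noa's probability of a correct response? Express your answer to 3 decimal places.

0.603

P(θ) = 1 / (1 + exp(−(θ − β)))
Exponent: (-0.25 − (-0.67)) = 0.4200
1/(1 + e^{-0.4200}) = 0.6035
P = 0.6035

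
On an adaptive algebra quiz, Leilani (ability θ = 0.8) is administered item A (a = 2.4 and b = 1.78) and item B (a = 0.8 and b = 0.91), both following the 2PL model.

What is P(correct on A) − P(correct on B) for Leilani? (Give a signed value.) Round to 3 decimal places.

-0.391

P(θ) = 1 / (1 + exp(−a(θ − b)))
P_A = 0.0869
P_B = 0.4780
P_A − P_B = -0.3911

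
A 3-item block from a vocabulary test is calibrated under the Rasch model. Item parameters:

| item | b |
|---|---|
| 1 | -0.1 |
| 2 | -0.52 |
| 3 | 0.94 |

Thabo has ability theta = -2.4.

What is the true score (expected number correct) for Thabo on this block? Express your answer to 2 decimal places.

P(theta) = 1 / (1 + exp(−(theta − b)))
P_1 = 1/(1+e^{2.3000}) = 0.0911
P_2 = 1/(1+e^{1.8800}) = 0.1324
P_3 = 1/(1+e^{3.3400}) = 0.0342
E[score] = 0.0911 + 0.1324 + 0.0342 = 0.2577

0.26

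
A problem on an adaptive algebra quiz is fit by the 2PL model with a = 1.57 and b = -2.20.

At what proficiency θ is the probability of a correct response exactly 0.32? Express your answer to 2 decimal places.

P(θ) = 1 / (1 + exp(−a(θ − b)))
logit = ln(0.3200/0.6800) = -0.7538
θ = b + logit/(a) = -2.20 + (-0.7538)/1.5700 = -2.6801

-2.68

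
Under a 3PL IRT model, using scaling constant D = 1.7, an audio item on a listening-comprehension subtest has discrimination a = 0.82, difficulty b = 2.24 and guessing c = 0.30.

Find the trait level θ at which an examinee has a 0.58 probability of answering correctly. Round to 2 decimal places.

1.95

P(θ) = c + (1 − c) · 1 / (1 + exp(−D·a(θ − b)))
Remove guessing floor: (0.58 − 0.30)/(1 − 0.30) = 0.4000
logit = ln(0.4000/0.6000) = -0.4055
θ = b + logit/(1.7·a) = 2.24 + (-0.4055)/1.3940 = 1.9491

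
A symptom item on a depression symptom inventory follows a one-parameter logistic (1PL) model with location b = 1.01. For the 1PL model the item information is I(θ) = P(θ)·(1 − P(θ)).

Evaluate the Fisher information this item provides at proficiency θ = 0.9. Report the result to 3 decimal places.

0.249

P = 1/(1+e^{0.1100}) = 0.4725
P(1−P) = 0.4725 × 0.5275 = 0.2492
I = P(1−P) = 0.24925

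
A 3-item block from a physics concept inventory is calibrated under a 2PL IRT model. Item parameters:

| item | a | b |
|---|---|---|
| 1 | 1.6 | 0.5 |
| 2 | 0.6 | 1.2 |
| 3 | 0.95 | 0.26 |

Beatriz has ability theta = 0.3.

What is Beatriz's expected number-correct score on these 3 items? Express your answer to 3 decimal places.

1.298

P(theta) = 1 / (1 + exp(−a(theta − b)))
P_1 = 1/(1+e^{0.3200}) = 0.4207
P_2 = 1/(1+e^{0.5400}) = 0.3682
P_3 = 1/(1+e^{-0.0380}) = 0.5095
E[score] = 0.4207 + 0.3682 + 0.5095 = 1.2984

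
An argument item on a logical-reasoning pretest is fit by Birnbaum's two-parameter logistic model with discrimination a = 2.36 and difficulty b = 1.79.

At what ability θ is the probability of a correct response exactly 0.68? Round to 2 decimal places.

P(θ) = 1 / (1 + exp(−a(θ − b)))
logit = ln(0.6800/0.3200) = 0.7538
θ = b + logit/(a) = 1.79 + 0.7538/2.3600 = 2.1094

2.11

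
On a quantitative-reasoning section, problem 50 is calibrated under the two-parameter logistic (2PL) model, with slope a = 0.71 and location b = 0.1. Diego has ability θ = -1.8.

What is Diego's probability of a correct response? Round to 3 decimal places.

P(θ) = 1 / (1 + exp(−a(θ − b)))
Exponent: 0.71 × (-1.8 − 0.1) = -1.3490
1/(1 + e^{1.3490}) = 0.2060

0.206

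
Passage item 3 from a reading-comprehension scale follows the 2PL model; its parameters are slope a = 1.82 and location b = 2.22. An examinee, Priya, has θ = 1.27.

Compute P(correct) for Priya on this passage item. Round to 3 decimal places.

0.151

P(θ) = 1 / (1 + exp(−a(θ − b)))
Exponent: 1.82 × (1.27 − 2.22) = -1.7290
1/(1 + e^{1.7290}) = 0.1507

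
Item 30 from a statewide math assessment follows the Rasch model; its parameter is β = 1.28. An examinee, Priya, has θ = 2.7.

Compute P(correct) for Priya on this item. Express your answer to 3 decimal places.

P(θ) = 1 / (1 + exp(−(θ − β)))
Exponent: (2.7 − 1.28) = 1.4200
1/(1 + e^{-1.4200}) = 0.8053
P = 0.8053

0.805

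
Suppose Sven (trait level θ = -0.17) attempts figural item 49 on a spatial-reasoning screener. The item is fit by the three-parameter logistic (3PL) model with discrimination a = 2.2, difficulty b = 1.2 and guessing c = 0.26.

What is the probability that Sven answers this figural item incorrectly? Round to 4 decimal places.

P(θ) = c + (1 − c) · 1 / (1 + exp(−a(θ − b)))
Exponent: 2.2 × (-0.17 − 1.2) = -3.0140
1/(1 + e^{3.0140}) = 0.0468
P = 0.26 + 0.74 × 0.0468 = 0.2946
P(incorrect) = 1 − 0.2946 = 0.7054

0.7054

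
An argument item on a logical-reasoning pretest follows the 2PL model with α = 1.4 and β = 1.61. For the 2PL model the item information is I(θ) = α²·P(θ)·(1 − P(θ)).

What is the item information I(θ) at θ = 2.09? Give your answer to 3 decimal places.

P = 1/(1+e^{-0.6720}) = 0.6620
P(1−P) = 0.6620 × 0.3380 = 0.2238
I = α² × P(1−P) = 1.4² × 0.2238 = 0.43859

0.439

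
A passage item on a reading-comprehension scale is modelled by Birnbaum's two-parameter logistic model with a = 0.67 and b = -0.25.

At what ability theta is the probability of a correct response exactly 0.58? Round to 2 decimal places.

P(theta) = 1 / (1 + exp(−a(theta − b)))
logit = ln(0.5800/0.4200) = 0.3228
theta = b + logit/(a) = -0.25 + 0.3228/0.6700 = 0.2318

0.23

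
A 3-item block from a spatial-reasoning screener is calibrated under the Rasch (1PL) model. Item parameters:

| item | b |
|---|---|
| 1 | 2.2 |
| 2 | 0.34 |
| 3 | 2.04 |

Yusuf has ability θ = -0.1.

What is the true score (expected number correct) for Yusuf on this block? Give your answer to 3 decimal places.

0.588

P(θ) = 1 / (1 + exp(−(θ − b)))
P_1 = 1/(1+e^{2.3000}) = 0.0911
P_2 = 1/(1+e^{0.4400}) = 0.3917
P_3 = 1/(1+e^{2.1400}) = 0.1053
E[score] = 0.0911 + 0.3917 + 0.1053 = 0.5881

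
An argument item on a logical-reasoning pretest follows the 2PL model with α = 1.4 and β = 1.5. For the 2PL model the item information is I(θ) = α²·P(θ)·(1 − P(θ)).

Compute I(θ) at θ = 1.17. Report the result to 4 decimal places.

0.4648

P = 1/(1+e^{0.4620}) = 0.3865
P(1−P) = 0.3865 × 0.6135 = 0.2371
I = α² × P(1−P) = 1.4² × 0.2371 = 0.46476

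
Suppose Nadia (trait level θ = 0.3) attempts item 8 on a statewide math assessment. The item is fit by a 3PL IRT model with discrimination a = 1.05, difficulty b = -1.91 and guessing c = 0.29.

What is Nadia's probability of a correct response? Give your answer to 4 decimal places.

P(θ) = c + (1 − c) · 1 / (1 + exp(−a(θ − b)))
Exponent: 1.05 × (0.3 − (-1.91)) = 2.3205
1/(1 + e^{-2.3205}) = 0.9106
P = 0.29 + 0.71 × 0.9106 = 0.9365

0.9365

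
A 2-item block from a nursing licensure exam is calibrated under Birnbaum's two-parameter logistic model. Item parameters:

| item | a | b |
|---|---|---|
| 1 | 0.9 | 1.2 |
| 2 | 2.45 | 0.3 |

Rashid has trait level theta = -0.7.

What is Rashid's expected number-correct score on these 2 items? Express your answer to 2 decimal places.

0.23

P(theta) = 1 / (1 + exp(−a(theta − b)))
P_1 = 1/(1+e^{1.7100}) = 0.1532
P_2 = 1/(1+e^{2.4500}) = 0.0794
E[score] = 0.1532 + 0.0794 = 0.2326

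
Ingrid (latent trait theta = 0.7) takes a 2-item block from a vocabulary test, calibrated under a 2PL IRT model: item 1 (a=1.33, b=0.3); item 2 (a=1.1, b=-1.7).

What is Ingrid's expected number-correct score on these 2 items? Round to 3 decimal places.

1.563

P(theta) = 1 / (1 + exp(−a(theta − b)))
P_1 = 1/(1+e^{-0.5320}) = 0.6299
P_2 = 1/(1+e^{-2.6400}) = 0.9334
E[score] = 0.6299 + 0.9334 = 1.5633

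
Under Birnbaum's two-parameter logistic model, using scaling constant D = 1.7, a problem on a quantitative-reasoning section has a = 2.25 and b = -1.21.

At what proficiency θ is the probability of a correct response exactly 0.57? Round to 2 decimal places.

-1.14

P(θ) = 1 / (1 + exp(−D·a(θ − b)))
logit = ln(0.5700/0.4300) = 0.2819
θ = b + logit/(1.7·a) = -1.21 + 0.2819/3.8250 = -1.1363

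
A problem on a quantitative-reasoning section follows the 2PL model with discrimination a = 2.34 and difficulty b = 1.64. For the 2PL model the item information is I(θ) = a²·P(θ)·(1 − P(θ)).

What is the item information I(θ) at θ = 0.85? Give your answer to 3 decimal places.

P = 1/(1+e^{1.8486}) = 0.1360
P(1−P) = 0.1360 × 0.8640 = 0.1175
I = a² × P(1−P) = 2.34² × 0.1175 = 0.64355

0.644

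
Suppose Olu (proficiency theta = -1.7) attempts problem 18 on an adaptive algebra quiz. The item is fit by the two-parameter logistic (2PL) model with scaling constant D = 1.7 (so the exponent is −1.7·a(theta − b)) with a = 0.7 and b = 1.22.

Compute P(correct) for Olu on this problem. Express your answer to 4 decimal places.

0.0300

P(theta) = 1 / (1 + exp(−D·a(theta − b)))
Exponent: 1.7 × 0.7 × (-1.7 − 1.22) = -3.4748
1/(1 + e^{3.4748}) = 0.0300
P = 0.0300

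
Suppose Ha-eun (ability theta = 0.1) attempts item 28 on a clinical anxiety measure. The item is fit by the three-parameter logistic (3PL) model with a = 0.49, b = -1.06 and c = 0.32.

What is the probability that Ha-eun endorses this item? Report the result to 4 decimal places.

P(theta) = c + (1 − c) · 1 / (1 + exp(−a(theta − b)))
Exponent: 0.49 × (0.1 − (-1.06)) = 0.5684
1/(1 + e^{-0.5684}) = 0.6384
P = 0.32 + 0.68 × 0.6384 = 0.7541

0.7541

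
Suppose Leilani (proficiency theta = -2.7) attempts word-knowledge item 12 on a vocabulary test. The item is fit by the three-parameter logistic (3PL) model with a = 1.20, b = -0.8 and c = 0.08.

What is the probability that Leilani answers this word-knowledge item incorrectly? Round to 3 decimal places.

0.835

P(theta) = c + (1 − c) · 1 / (1 + exp(−a(theta − b)))
Exponent: 1.20 × (-2.7 − (-0.8)) = -2.2800
1/(1 + e^{2.2800}) = 0.0928
P = 0.08 + 0.92 × 0.0928 = 0.1654
P(incorrect) = 1 − 0.1654 = 0.8346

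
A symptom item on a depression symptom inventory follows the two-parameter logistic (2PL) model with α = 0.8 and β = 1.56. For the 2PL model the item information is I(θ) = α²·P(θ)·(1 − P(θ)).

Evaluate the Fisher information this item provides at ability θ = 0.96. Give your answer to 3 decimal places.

P = 1/(1+e^{0.4800}) = 0.3823
P(1−P) = 0.3823 × 0.6177 = 0.2361
I = α² × P(1−P) = 0.8² × 0.2361 = 0.15113

0.151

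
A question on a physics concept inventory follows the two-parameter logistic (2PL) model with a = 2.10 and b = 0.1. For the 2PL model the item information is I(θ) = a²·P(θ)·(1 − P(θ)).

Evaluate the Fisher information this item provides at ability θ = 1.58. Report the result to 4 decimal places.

0.1806

P = 1/(1+e^{-3.1080}) = 0.9572
P(1−P) = 0.9572 × 0.0428 = 0.0409
I = a² × P(1−P) = 2.10² × 0.0409 = 0.18058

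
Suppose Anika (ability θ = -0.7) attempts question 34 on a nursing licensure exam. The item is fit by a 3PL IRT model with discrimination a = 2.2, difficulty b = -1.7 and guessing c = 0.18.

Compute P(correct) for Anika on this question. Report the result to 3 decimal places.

0.918

P(θ) = c + (1 − c) · 1 / (1 + exp(−a(θ − b)))
Exponent: 2.2 × (-0.7 − (-1.7)) = 2.2000
1/(1 + e^{-2.2000}) = 0.9002
P = 0.18 + 0.82 × 0.9002 = 0.9182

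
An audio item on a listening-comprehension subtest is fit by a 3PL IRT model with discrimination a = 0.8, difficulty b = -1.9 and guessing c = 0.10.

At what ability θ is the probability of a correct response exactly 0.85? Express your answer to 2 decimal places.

P(θ) = c + (1 − c) · 1 / (1 + exp(−a(θ − b)))
Remove guessing floor: (0.85 − 0.10)/(1 − 0.10) = 0.8333
logit = ln(0.8333/0.1667) = 1.6094
θ = b + logit/(a) = -1.9 + 1.6094/0.8000 = 0.1118

0.11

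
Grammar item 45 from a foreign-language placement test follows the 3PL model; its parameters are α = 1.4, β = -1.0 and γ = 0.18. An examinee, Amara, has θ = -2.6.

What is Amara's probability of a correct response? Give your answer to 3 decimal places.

0.259

P(θ) = γ + (1 − γ) · 1 / (1 + exp(−α(θ − β)))
Exponent: 1.4 × (-2.6 − (-1.0)) = -2.2400
1/(1 + e^{2.2400}) = 0.0962
P = 0.18 + 0.82 × 0.0962 = 0.2589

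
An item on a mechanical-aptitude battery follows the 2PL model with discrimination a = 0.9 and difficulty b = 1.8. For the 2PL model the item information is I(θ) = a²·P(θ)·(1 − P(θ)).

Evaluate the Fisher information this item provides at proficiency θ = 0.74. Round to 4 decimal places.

P = 1/(1+e^{0.9540}) = 0.2781
P(1−P) = 0.2781 × 0.7219 = 0.2008
I = a² × P(1−P) = 0.9² × 0.2008 = 0.16261

0.1626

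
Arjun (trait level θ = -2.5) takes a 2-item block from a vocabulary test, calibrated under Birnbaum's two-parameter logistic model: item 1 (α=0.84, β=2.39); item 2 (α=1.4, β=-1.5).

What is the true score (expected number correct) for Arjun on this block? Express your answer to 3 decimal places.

P(θ) = 1 / (1 + exp(−α(θ − β)))
P_1 = 1/(1+e^{4.1076}) = 0.0162
P_2 = 1/(1+e^{1.4000}) = 0.1978
E[score] = 0.0162 + 0.1978 = 0.2140

0.214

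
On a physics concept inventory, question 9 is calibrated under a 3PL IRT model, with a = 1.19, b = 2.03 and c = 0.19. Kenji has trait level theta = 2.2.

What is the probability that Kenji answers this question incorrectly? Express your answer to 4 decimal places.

P(theta) = c + (1 − c) · 1 / (1 + exp(−a(theta − b)))
Exponent: 1.19 × (2.2 − 2.03) = 0.2023
1/(1 + e^{-0.2023}) = 0.5504
P = 0.19 + 0.81 × 0.5504 = 0.6358
P(incorrect) = 1 − 0.6358 = 0.3642

0.3642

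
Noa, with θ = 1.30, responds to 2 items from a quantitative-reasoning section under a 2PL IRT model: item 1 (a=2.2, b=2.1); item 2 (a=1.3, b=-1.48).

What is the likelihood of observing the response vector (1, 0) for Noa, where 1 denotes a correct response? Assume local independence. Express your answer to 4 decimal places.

0.0039

P(θ) = 1 / (1 + exp(−a(θ − b)))
P_1 = 1/(1+e^{1.7600}) = 0.1468
P_2 = 1/(1+e^{-3.6140}) = 0.9738
L = P_1 × (1−P_2) = 0.1468 × 0.0262 = 0.00385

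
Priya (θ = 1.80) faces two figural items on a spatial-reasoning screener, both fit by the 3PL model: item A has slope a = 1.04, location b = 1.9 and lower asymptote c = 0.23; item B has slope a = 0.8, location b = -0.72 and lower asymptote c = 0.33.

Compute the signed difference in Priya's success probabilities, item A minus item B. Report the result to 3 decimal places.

-0.326

P(θ) = c + (1 − c) · 1 / (1 + exp(−a(θ − b)))
P_A = 0.5950
P_B = 0.9213
P_A − P_B = -0.3263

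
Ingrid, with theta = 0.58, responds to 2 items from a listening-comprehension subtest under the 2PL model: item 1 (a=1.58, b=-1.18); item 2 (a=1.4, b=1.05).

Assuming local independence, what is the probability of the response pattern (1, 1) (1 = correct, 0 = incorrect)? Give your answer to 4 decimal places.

P(theta) = 1 / (1 + exp(−a(theta − b)))
P_1 = 1/(1+e^{-2.7808}) = 0.9416
P_2 = 1/(1+e^{0.6580}) = 0.3412
L = P_1 × P_2 = 0.9416 × 0.3412 = 0.32127

0.3213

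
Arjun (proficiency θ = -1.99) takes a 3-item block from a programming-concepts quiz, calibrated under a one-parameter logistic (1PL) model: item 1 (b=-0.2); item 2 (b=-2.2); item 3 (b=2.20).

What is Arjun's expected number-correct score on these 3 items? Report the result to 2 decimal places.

P(θ) = 1 / (1 + exp(−(θ − b)))
P_1 = 1/(1+e^{1.7900}) = 0.1431
P_2 = 1/(1+e^{-0.2100}) = 0.5523
P_3 = 1/(1+e^{4.1900}) = 0.0149
E[score] = 0.1431 + 0.5523 + 0.0149 = 0.7103

0.71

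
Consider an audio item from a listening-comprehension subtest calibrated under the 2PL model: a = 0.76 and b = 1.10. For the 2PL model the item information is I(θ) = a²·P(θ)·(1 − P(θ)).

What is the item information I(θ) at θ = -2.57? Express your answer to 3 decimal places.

P = 1/(1+e^{2.7892}) = 0.0579
P(1−P) = 0.0579 × 0.9421 = 0.0546
I = a² × P(1−P) = 0.76² × 0.0546 = 0.03151

0.032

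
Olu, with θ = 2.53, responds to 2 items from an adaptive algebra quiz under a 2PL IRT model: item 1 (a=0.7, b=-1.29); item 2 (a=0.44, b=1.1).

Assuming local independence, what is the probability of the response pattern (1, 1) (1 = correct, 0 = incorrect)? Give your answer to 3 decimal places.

P(θ) = 1 / (1 + exp(−a(θ − b)))
P_1 = 1/(1+e^{-2.6740}) = 0.9355
P_2 = 1/(1+e^{-0.6292}) = 0.6523
L = P_1 × P_2 = 0.9355 × 0.6523 = 0.61022

0.610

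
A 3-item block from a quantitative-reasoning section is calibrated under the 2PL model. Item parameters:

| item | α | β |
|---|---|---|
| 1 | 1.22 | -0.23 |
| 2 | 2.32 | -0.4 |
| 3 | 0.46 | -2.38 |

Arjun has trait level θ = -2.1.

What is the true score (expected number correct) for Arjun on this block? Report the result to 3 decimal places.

0.644

P(θ) = 1 / (1 + exp(−α(θ − β)))
P_1 = 1/(1+e^{2.2814}) = 0.0927
P_2 = 1/(1+e^{3.9440}) = 0.0190
P_3 = 1/(1+e^{-0.1288}) = 0.5322
E[score] = 0.0927 + 0.0190 + 0.5322 = 0.6438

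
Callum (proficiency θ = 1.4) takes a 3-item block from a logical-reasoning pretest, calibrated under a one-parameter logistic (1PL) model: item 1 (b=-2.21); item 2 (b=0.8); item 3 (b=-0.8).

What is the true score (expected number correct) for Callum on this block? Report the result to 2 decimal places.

P(θ) = 1 / (1 + exp(−(θ − b)))
P_1 = 1/(1+e^{-3.6100}) = 0.9737
P_2 = 1/(1+e^{-0.6000}) = 0.6457
P_3 = 1/(1+e^{-2.2000}) = 0.9002
E[score] = 0.9737 + 0.6457 + 0.9002 = 2.5196

2.52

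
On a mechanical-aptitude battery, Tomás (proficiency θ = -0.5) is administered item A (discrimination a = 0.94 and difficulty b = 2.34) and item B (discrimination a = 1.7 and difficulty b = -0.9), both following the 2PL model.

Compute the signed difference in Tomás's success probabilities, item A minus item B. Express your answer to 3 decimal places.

-0.599

P(θ) = 1 / (1 + exp(−a(θ − b)))
P_A = 0.0648
P_B = 0.6637
P_A − P_B = -0.5989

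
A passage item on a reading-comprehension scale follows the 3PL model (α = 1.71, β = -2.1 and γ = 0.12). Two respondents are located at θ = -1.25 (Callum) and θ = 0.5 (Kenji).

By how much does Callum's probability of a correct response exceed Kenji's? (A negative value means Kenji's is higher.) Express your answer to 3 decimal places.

-0.157

P(θ) = γ + (1 − γ) · 1 / (1 + exp(−α(θ − β)))
P(Callum) = 0.8333  [exponent 1.4535]
P(Kenji) = 0.9898  [exponent 4.4460]
Difference = 0.8333 − 0.9898 = -0.1565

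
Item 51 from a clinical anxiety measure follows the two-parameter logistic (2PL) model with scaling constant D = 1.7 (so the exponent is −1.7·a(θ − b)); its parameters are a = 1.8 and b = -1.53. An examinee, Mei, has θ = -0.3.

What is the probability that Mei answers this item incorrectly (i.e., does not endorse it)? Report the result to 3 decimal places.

0.023

P(θ) = 1 / (1 + exp(−D·a(θ − b)))
Exponent: 1.7 × 1.8 × (-0.3 − (-1.53)) = 3.7638
1/(1 + e^{-3.7638}) = 0.9773
P = 0.9773
P(incorrect) = 1 − 0.9773 = 0.0227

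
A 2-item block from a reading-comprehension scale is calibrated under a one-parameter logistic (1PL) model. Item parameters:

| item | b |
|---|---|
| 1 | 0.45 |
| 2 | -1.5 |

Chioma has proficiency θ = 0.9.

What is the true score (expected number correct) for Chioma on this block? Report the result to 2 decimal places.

1.53

P(θ) = 1 / (1 + exp(−(θ − b)))
P_1 = 1/(1+e^{-0.4500}) = 0.6106
P_2 = 1/(1+e^{-2.4000}) = 0.9168
E[score] = 0.6106 + 0.9168 = 1.5275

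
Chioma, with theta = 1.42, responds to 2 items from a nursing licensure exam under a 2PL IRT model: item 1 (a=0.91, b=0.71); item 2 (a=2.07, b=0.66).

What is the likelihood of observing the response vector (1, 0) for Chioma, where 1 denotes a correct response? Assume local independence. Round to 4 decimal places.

0.1127

P(theta) = 1 / (1 + exp(−a(theta − b)))
P_1 = 1/(1+e^{-0.6461}) = 0.6561
P_2 = 1/(1+e^{-1.5732}) = 0.8282
L = P_1 × (1−P_2) = 0.6561 × 0.1718 = 0.11270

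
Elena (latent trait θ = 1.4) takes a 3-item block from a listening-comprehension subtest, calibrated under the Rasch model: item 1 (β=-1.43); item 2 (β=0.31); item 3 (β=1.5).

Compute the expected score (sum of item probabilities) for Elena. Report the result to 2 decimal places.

2.17

P(θ) = 1 / (1 + exp(−(θ − β)))
P_1 = 1/(1+e^{-2.8300}) = 0.9443
P_2 = 1/(1+e^{-1.0900}) = 0.7484
P_3 = 1/(1+e^{0.1000}) = 0.4750
E[score] = 0.9443 + 0.7484 + 0.4750 = 2.1677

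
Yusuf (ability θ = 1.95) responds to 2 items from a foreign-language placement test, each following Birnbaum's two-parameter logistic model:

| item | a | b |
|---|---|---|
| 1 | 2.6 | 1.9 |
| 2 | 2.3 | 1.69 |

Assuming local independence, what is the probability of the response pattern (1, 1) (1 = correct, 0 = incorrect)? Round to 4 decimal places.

P(θ) = 1 / (1 + exp(−a(θ − b)))
P_1 = 1/(1+e^{-0.1300}) = 0.5325
P_2 = 1/(1+e^{-0.5980}) = 0.6452
L = P_1 × P_2 = 0.5325 × 0.6452 = 0.34354

0.3435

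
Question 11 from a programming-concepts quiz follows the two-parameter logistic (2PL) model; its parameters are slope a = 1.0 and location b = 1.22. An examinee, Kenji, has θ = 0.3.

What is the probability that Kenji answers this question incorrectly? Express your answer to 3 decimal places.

P(θ) = 1 / (1 + exp(−a(θ − b)))
Exponent: 1.0 × (0.3 − 1.22) = -0.9200
1/(1 + e^{0.9200}) = 0.2850
P(incorrect) = 1 − 0.2850 = 0.7150

0.715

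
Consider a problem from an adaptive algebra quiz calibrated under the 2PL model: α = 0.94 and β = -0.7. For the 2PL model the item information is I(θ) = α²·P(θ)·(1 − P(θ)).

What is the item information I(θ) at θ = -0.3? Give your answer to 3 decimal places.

P = 1/(1+e^{-0.3760}) = 0.5929
P(1−P) = 0.5929 × 0.4071 = 0.2414
I = α² × P(1−P) = 0.94² × 0.2414 = 0.21327

0.213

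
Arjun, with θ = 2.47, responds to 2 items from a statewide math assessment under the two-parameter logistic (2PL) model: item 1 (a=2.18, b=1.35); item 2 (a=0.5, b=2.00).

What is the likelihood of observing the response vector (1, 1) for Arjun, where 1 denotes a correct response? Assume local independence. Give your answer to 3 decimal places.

P(θ) = 1 / (1 + exp(−a(θ − b)))
P_1 = 1/(1+e^{-2.4416}) = 0.9199
P_2 = 1/(1+e^{-0.2350}) = 0.5585
L = P_1 × P_2 = 0.9199 × 0.5585 = 0.51377

0.514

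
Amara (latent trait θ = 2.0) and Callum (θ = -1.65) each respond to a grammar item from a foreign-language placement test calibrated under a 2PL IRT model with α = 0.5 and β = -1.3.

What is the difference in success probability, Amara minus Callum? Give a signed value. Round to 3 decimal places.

P(θ) = 1 / (1 + exp(−α(θ − β)))
P(Amara) = 0.8389  [exponent 1.6500]
P(Callum) = 0.4564  [exponent -0.1750]
Difference = 0.8389 − 0.4564 = 0.3825

0.383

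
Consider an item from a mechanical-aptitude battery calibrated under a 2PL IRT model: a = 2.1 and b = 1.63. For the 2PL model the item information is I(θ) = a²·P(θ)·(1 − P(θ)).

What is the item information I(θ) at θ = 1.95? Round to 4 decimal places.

0.9868

P = 1/(1+e^{-0.6720}) = 0.6620
P(1−P) = 0.6620 × 0.3380 = 0.2238
I = a² × P(1−P) = 2.1² × 0.2238 = 0.98683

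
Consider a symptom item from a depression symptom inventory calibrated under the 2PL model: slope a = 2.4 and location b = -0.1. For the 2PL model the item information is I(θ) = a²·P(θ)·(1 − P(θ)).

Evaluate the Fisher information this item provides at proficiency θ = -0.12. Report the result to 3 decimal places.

P = 1/(1+e^{0.0480}) = 0.4880
P(1−P) = 0.4880 × 0.5120 = 0.2499
I = a² × P(1−P) = 2.4² × 0.2499 = 1.43917

1.439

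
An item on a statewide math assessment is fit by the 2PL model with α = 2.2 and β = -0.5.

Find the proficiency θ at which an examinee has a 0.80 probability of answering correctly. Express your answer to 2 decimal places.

P(θ) = 1 / (1 + exp(−α(θ − β)))
logit = ln(0.8000/0.2000) = 1.3863
θ = β + logit/(α) = -0.5 + 1.3863/2.2000 = 0.1301

0.13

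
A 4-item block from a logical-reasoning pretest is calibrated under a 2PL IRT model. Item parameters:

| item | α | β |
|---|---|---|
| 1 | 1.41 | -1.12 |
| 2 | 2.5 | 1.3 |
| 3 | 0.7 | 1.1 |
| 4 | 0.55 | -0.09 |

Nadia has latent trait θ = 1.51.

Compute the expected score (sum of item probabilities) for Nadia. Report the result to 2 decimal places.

2.88

P(θ) = 1 / (1 + exp(−α(θ − β)))
P_1 = 1/(1+e^{-3.7083}) = 0.9761
P_2 = 1/(1+e^{-0.5250}) = 0.6283
P_3 = 1/(1+e^{-0.2870}) = 0.5713
P_4 = 1/(1+e^{-0.8800}) = 0.7068
E[score] = 0.9761 + 0.6283 + 0.5713 + 0.7068 = 2.8825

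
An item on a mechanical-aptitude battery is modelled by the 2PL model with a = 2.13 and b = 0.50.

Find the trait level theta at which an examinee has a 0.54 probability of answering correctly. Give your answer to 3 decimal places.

0.575

P(theta) = 1 / (1 + exp(−a(theta − b)))
logit = ln(0.5400/0.4600) = 0.1603
theta = b + logit/(a) = 0.50 + 0.1603/2.1300 = 0.5753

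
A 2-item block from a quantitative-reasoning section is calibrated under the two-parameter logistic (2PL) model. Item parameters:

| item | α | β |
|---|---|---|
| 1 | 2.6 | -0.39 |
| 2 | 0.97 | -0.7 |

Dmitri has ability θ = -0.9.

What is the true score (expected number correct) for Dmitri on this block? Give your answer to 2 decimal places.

P(θ) = 1 / (1 + exp(−α(θ − β)))
P_1 = 1/(1+e^{1.3260}) = 0.2098
P_2 = 1/(1+e^{0.1940}) = 0.4517
E[score] = 0.2098 + 0.4517 = 0.6615

0.66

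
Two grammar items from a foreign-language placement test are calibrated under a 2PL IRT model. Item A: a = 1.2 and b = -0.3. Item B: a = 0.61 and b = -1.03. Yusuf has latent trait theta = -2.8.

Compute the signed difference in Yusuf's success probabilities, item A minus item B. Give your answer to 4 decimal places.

P(theta) = 1 / (1 + exp(−a(theta − b)))
P_A = 0.0474
P_B = 0.2536
P_A − P_B = -0.2061

-0.2061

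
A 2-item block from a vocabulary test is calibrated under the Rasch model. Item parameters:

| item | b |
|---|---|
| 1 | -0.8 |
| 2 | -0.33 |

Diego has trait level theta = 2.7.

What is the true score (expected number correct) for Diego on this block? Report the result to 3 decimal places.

1.925

P(theta) = 1 / (1 + exp(−(theta − b)))
P_1 = 1/(1+e^{-3.5000}) = 0.9707
P_2 = 1/(1+e^{-3.0300}) = 0.9539
E[score] = 0.9707 + 0.9539 = 1.9246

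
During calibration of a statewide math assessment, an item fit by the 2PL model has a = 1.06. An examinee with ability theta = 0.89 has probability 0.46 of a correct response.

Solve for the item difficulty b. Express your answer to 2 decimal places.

P(theta) = 1 / (1 + exp(−a(theta − b)))
logit(0.46) = ln(0.46/0.54) = -0.1603
b = theta − logit/(a) = 0.89 − (-0.1603)/1.0600 = 1.0413

1.04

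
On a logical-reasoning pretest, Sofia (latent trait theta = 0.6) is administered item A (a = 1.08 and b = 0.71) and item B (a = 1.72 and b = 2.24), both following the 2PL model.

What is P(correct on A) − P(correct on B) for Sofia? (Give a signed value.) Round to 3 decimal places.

P(theta) = 1 / (1 + exp(−a(theta − b)))
P_A = 0.4703
P_B = 0.0562
P_A − P_B = 0.4141

0.414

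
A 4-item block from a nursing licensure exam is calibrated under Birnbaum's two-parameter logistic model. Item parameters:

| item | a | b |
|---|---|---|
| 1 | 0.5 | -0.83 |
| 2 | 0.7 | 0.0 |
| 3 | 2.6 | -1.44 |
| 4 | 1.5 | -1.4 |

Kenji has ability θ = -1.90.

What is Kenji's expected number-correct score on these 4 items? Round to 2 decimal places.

P(θ) = 1 / (1 + exp(−a(θ − b)))
P_1 = 1/(1+e^{0.5350}) = 0.3694
P_2 = 1/(1+e^{1.3300}) = 0.2092
P_3 = 1/(1+e^{1.1960}) = 0.2322
P_4 = 1/(1+e^{0.7500}) = 0.3208
E[score] = 0.3694 + 0.2092 + 0.2322 + 0.3208 = 1.1315

1.13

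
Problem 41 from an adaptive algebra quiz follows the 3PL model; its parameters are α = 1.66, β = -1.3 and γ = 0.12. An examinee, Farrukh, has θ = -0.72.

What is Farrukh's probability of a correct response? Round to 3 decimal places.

P(θ) = γ + (1 − γ) · 1 / (1 + exp(−α(θ − β)))
Exponent: 1.66 × (-0.72 − (-1.3)) = 0.9628
1/(1 + e^{-0.9628}) = 0.7237
P = 0.12 + 0.88 × 0.7237 = 0.7568

0.757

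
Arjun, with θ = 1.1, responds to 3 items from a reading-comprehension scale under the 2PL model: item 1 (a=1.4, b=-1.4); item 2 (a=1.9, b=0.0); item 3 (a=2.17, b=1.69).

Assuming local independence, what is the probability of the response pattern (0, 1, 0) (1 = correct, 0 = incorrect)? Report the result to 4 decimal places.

P(θ) = 1 / (1 + exp(−a(θ − b)))
P_1 = 1/(1+e^{-3.5000}) = 0.9707
P_2 = 1/(1+e^{-2.0900}) = 0.8899
P_3 = 1/(1+e^{1.2803}) = 0.2175
L = (1−P_1) × P_2 × (1−P_3) = 0.0293 × 0.8899 × 0.7825 = 0.02041

0.0204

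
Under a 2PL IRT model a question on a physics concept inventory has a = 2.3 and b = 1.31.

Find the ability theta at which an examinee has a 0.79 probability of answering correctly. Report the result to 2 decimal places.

1.89

P(theta) = 1 / (1 + exp(−a(theta − b)))
logit = ln(0.7900/0.2100) = 1.3249
theta = b + logit/(a) = 1.31 + 1.3249/2.3000 = 1.8861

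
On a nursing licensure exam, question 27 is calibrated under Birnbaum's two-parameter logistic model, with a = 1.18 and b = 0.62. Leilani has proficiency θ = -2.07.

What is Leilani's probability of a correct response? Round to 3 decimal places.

0.040

P(θ) = 1 / (1 + exp(−a(θ − b)))
Exponent: 1.18 × (-2.07 − 0.62) = -3.1742
1/(1 + e^{3.1742}) = 0.0401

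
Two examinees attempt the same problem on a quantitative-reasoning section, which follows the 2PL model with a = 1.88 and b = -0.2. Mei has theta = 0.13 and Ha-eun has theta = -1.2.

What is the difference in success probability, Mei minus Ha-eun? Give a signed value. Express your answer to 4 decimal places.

P(theta) = 1 / (1 + exp(−a(theta − b)))
P(Mei) = 0.6503  [exponent 0.6204]
P(Ha-eun) = 0.1324  [exponent -1.8800]
Difference = 0.6503 − 0.1324 = 0.5179

0.5179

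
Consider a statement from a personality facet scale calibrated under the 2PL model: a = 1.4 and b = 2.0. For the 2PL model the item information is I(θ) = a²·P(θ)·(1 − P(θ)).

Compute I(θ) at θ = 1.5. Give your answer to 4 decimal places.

0.4346

P = 1/(1+e^{0.7000}) = 0.3318
P(1−P) = 0.3318 × 0.6682 = 0.2217
I = a² × P(1−P) = 1.4² × 0.2217 = 0.43456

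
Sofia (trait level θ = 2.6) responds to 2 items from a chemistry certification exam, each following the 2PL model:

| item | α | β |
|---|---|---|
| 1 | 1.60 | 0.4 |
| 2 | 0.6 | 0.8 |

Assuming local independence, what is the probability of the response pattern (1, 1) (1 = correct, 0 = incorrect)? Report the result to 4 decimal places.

P(θ) = 1 / (1 + exp(−α(θ − β)))
P_1 = 1/(1+e^{-3.5200}) = 0.9713
P_2 = 1/(1+e^{-1.0800}) = 0.7465
L = P_1 × P_2 = 0.9713 × 0.7465 = 0.72503

0.7250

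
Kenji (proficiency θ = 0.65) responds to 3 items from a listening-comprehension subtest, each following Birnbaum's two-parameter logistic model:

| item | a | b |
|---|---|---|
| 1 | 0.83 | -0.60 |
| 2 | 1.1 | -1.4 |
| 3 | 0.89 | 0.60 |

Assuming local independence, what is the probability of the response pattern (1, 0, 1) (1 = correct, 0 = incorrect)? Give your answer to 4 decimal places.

0.0358

P(θ) = 1 / (1 + exp(−a(θ − b)))
P_1 = 1/(1+e^{-1.0375}) = 0.7384
P_2 = 1/(1+e^{-2.2550}) = 0.9051
P_3 = 1/(1+e^{-0.0445}) = 0.5111
L = P_1 × (1−P_2) × P_3 = 0.7384 × 0.0949 × 0.5111 = 0.03582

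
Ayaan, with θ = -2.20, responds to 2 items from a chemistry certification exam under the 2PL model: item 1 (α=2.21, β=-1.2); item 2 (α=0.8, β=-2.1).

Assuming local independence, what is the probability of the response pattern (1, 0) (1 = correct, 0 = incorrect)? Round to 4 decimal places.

P(θ) = 1 / (1 + exp(−α(θ − β)))
P_1 = 1/(1+e^{2.2100}) = 0.0989
P_2 = 1/(1+e^{0.0800}) = 0.4800
L = P_1 × (1−P_2) = 0.0989 × 0.5200 = 0.05140

0.0514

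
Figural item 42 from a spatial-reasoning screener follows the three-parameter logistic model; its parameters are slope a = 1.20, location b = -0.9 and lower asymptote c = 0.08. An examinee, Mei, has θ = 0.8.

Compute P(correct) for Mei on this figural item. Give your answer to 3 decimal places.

0.894

P(θ) = c + (1 − c) · 1 / (1 + exp(−a(θ − b)))
Exponent: 1.20 × (0.8 − (-0.9)) = 2.0400
1/(1 + e^{-2.0400}) = 0.8849
P = 0.08 + 0.92 × 0.8849 = 0.8941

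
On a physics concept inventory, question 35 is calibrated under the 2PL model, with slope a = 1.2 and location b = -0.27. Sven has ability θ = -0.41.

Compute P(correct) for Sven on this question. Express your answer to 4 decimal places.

P(θ) = 1 / (1 + exp(−a(θ − b)))
Exponent: 1.2 × (-0.41 − (-0.27)) = -0.1680
1/(1 + e^{0.1680}) = 0.4581

0.4581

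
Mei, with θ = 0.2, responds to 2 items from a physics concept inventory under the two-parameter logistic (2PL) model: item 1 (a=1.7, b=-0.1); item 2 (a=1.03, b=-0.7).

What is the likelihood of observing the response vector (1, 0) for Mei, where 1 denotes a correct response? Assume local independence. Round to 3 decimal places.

P(θ) = 1 / (1 + exp(−a(θ − b)))
P_1 = 1/(1+e^{-0.5100}) = 0.6248
P_2 = 1/(1+e^{-0.9270}) = 0.7165
L = P_1 × (1−P_2) = 0.6248 × 0.2835 = 0.17715

0.177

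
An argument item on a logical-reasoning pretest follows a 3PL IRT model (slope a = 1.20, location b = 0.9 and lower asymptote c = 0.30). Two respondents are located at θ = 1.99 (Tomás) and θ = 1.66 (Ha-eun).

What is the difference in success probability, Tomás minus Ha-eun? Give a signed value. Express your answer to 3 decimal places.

P(θ) = c + (1 − c) · 1 / (1 + exp(−a(θ − b)))
P(Tomás) = 0.8510  [exponent 1.3080]
P(Ha-eun) = 0.7994  [exponent 0.9120]
Difference = 0.8510 − 0.7994 = 0.0516

0.052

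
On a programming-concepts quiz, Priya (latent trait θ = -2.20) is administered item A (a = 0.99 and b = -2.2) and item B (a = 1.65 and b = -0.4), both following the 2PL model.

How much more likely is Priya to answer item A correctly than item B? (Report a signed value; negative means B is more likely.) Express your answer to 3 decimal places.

0.451

P(θ) = 1 / (1 + exp(−a(θ − b)))
P_A = 0.5000
P_B = 0.0488
P_A − P_B = 0.4512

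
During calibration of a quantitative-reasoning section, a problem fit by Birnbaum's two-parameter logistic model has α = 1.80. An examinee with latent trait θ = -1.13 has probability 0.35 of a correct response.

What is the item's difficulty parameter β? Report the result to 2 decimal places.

-0.79

P(θ) = 1 / (1 + exp(−α(θ − β)))
logit(0.35) = ln(0.35/0.65) = -0.6190
β = θ − logit/(α) = -1.13 − (-0.6190)/1.8000 = -0.7861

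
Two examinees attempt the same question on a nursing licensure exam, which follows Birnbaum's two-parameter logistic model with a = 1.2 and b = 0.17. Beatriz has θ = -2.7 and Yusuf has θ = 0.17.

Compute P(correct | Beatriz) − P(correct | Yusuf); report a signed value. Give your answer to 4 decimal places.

P(θ) = 1 / (1 + exp(−a(θ − b)))
P(Beatriz) = 0.0309  [exponent -3.4440]
P(Yusuf) = 0.5000  [exponent 0.0000]
Difference = 0.0309 − 0.5000 = -0.4691

-0.4691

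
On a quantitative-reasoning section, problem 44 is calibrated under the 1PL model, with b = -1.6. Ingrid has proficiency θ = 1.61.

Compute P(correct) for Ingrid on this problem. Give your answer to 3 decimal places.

0.961

P(θ) = 1 / (1 + exp(−(θ − b)))
Exponent: (1.61 − (-1.6)) = 3.2100
1/(1 + e^{-3.2100}) = 0.9612
P = 0.9612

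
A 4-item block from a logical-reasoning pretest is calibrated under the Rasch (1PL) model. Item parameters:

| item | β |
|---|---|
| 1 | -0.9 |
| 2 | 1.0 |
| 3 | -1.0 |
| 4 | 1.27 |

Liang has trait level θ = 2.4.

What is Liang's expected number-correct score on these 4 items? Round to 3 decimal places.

3.490

P(θ) = 1 / (1 + exp(−(θ − β)))
P_1 = 1/(1+e^{-3.3000}) = 0.9644
P_2 = 1/(1+e^{-1.4000}) = 0.8022
P_3 = 1/(1+e^{-3.4000}) = 0.9677
P_4 = 1/(1+e^{-1.1300}) = 0.7558
E[score] = 0.9644 + 0.8022 + 0.9677 + 0.7558 = 3.4902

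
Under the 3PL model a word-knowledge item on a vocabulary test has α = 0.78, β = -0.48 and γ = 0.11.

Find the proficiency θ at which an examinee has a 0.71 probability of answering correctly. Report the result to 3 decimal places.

P(θ) = γ + (1 − γ) · 1 / (1 + exp(−α(θ − β)))
Remove guessing floor: (0.71 − 0.11)/(1 − 0.11) = 0.6742
logit = ln(0.6742/0.3258) = 0.7270
θ = β + logit/(α) = -0.48 + 0.7270/0.7800 = 0.4521

0.452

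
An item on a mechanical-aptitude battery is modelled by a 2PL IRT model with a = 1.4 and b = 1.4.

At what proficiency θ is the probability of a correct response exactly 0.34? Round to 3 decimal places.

P(θ) = 1 / (1 + exp(−a(θ − b)))
logit = ln(0.3400/0.6600) = -0.6633
θ = b + logit/(a) = 1.4 + (-0.6633)/1.4000 = 0.9262

0.926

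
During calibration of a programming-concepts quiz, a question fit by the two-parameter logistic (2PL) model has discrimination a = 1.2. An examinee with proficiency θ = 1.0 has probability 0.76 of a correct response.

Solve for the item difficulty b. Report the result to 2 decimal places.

P(θ) = 1 / (1 + exp(−a(θ − b)))
logit(0.76) = ln(0.76/0.24) = 1.1527
b = θ − logit/(a) = 1.0 − 1.1527/1.2000 = 0.0394

0.04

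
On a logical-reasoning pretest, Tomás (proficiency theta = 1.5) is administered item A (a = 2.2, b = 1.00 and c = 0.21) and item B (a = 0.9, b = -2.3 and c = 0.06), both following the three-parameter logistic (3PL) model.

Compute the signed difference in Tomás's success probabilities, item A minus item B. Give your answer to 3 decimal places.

P(theta) = c + (1 − c) · 1 / (1 + exp(−a(theta − b)))
P_A = 0.8027
P_B = 0.9702
P_A − P_B = -0.1675

-0.168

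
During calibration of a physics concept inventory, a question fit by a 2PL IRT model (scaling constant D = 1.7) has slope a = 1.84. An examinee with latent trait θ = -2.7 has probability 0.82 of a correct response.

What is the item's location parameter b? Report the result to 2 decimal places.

-3.18

P(θ) = 1 / (1 + exp(−D·a(θ − b)))
logit(0.82) = ln(0.82/0.18) = 1.5163
b = θ − logit/(1.7·a) = -2.7 − 1.5163/3.1280 = -3.1848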